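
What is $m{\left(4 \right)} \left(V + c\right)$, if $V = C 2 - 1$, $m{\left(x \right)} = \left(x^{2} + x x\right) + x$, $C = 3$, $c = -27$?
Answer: $-792$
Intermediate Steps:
$m{\left(x \right)} = x + 2 x^{2}$ ($m{\left(x \right)} = \left(x^{2} + x^{2}\right) + x = 2 x^{2} + x = x + 2 x^{2}$)
$V = 5$ ($V = 3 \cdot 2 - 1 = 6 - 1 = 5$)
$m{\left(4 \right)} \left(V + c\right) = 4 \left(1 + 2 \cdot 4\right) \left(5 - 27\right) = 4 \left(1 + 8\right) \left(-22\right) = 4 \cdot 9 \left(-22\right) = 36 \left(-22\right) = -792$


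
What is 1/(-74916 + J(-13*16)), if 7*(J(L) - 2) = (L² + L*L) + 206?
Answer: -7/437664 ≈ -1.5994e-5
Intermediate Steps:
J(L) = 220/7 + 2*L²/7 (J(L) = 2 + ((L² + L*L) + 206)/7 = 2 + ((L² + L²) + 206)/7 = 2 + (2*L² + 206)/7 = 2 + (206 + 2*L²)/7 = 2 + (206/7 + 2*L²/7) = 220/7 + 2*L²/7)
1/(-74916 + J(-13*16)) = 1/(-74916 + (220/7 + 2*(-13*16)²/7)) = 1/(-74916 + (220/7 + (2/7)*(-208)²)) = 1/(-74916 + (220/7 + (2/7)*43264)) = 1/(-74916 + (220/7 + 86528/7)) = 1/(-74916 + 86748/7) = 1/(-437664/7) = -7/437664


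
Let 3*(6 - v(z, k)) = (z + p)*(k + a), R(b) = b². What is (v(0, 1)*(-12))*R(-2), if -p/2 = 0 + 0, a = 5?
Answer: -288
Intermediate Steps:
p = 0 (p = -2*(0 + 0) = -2*0 = 0)
v(z, k) = 6 - z*(5 + k)/3 (v(z, k) = 6 - (z + 0)*(k + 5)/3 = 6 - z*(5 + k)/3)
(v(0, 1)*(-12))*R(-2) = ((6 - 5/3*0 - ⅓*1*0)*(-12))*(-2)² = ((6 + 0 + 0)*(-12))*4 = (6*(-12))*4 = -72*4 = -288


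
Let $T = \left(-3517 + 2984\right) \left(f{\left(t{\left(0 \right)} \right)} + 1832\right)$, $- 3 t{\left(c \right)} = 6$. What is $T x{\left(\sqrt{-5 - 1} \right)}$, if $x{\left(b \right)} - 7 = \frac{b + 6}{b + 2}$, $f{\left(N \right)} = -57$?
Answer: $\frac{3784300 \left(- 2 \sqrt{6} + 5 i\right)}{\sqrt{6} - 2 i} \approx -8.3255 \cdot 10^{6} + 9.2696 \cdot 10^{5} i$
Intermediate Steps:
$t{\left(c \right)} = -2$ ($t{\left(c \right)} = \left(- \frac{1}{3}\right) 6 = -2$)
$T = -946075$ ($T = \left(-3517 + 2984\right) \left(-57 + 1832\right) = \left(-533\right) 1775 = -946075$)
$x{\left(b \right)} = 7 + \frac{6 + b}{2 + b}$ ($x{\left(b \right)} = 7 + \frac{b + 6}{b + 2} = 7 + \frac{6 + b}{2 + b}$)
$T x{\left(\sqrt{-5 - 1} \right)} = - 946075 \frac{4 \left(5 + 2 \sqrt{-5 - 1}\right)}{2 + \sqrt{-5 - 1}} = - 946075 \frac{4 \left(5 + 2 \sqrt{-6}\right)}{2 + \sqrt{-6}} = - 946075 \frac{4 \left(5 + 2 i \sqrt{6}\right)}{2 + i \sqrt{6}} = - \frac{3784300 \left(5 + 2 i \sqrt{6}\right)}{2 + i \sqrt{6}}$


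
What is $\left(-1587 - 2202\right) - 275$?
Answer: $-4064$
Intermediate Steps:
$\left(-1587 - 2202\right) - 275 = -3789 - 275 = -4064$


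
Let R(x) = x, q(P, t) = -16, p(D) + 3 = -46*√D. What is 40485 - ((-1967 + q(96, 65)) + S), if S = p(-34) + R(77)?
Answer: 42394 + 46*I*√34 ≈ 42394.0 + 268.22*I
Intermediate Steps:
p(D) = -3 - 46*√D
S = 74 - 46*I*√34 (S = (-3 - 46*I*√34) + 77 = 74 - 46*I*√34 ≈ 74.0 - 268.22*I)
40485 - ((-1967 + q(96, 65)) + S) = 40485 - ((-1967 - 16) + (74 - 46*I*√34)) = 40485 - (-1983 + (74 - 46*I*√34)) = 40485 - (-1909 - 46*I*√34) = 40485 + (1909 + 46*I*√34) = 42394 + 46*I*√34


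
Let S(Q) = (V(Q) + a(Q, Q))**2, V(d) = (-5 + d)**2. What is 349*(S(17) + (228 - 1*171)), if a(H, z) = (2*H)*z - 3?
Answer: 180439282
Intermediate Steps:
a(H, z) = -3 + 2*H*z (a(H, z) = 2*H*z - 3 = -3 + 2*H*z)
S(Q) = (-3 + (-5 + Q)**2 + 2*Q**2)**2 (S(Q) = ((-5 + Q)**2 + (-3 + 2*Q*Q))**2 = ((-5 + Q)**2 + (-3 + 2*Q**2))**2 = (-3 + (-5 + Q)**2 + 2*Q**2)**2)
349*(S(17) + (228 - 1*171)) = 349*((-3 + (-5 + 17)**2 + 2*17**2)**2 + (228 - 1*171)) = 349*((-3 + 12**2 + 2*289)**2 + (228 - 171)) = 349*((-3 + 144 + 578)**2 + 57) = 349*(719**2 + 57) = 349*(516961 + 57) = 349*517018 = 180439282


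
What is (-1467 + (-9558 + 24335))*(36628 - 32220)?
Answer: 58670480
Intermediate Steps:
(-1467 + (-9558 + 24335))*(36628 - 32220) = (-1467 + 14777)*4408 = 13310*4408 = 58670480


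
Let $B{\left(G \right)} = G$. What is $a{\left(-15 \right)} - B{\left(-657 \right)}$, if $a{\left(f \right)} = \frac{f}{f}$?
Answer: $658$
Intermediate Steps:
$a{\left(f \right)} = 1$
$a{\left(-15 \right)} - B{\left(-657 \right)} = 1 - -657 = 1 + 657 = 658$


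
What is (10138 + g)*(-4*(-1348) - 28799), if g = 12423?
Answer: -528085327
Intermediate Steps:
(10138 + g)*(-4*(-1348) - 28799) = (10138 + 12423)*(-4*(-1348) - 28799) = 22561*(5392 - 28799) = 22561*(-23407) = -528085327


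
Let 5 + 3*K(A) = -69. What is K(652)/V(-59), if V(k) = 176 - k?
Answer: -74/705 ≈ -0.10496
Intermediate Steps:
K(A) = -74/3 (K(A) = -5/3 + (⅓)*(-69) = -5/3 - 23 = -74/3)
K(652)/V(-59) = -74/(3*(176 - 1*(-59))) = -74/(3*(176 + 59)) = -74/3/235 = -74/3*1/235 = -74/705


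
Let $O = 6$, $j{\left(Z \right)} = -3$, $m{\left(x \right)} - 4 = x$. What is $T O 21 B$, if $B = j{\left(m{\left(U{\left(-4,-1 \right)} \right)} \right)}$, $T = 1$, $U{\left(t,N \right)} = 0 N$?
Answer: $-378$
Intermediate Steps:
$U{\left(t,N \right)} = 0$
$m{\left(x \right)} = 4 + x$
$B = -3$
$T O 21 B = 1 \cdot 6 \cdot 21 \left(-3\right) = 6 \cdot 21 \left(-3\right) = 126 \left(-3\right) = -378$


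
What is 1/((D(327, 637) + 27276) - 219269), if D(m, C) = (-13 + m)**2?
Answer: -1/93397 ≈ -1.0707e-5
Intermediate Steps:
1/((D(327, 637) + 27276) - 219269) = 1/(((-13 + 327)**2 + 27276) - 219269) = 1/((314**2 + 27276) - 219269) = 1/((98596 + 27276) - 219269) = 1/(125872 - 219269) = 1/(-93397) = -1/93397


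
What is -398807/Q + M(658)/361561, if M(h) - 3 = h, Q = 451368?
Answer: -143894703479/163197065448 ≈ -0.88172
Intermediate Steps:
M(h) = 3 + h
-398807/Q + M(658)/361561 = -398807/451368 + (3 + 658)/361561 = -398807*1/451368 + 661*(1/361561) = -398807/451368 + 661/361561 = -143894703479/163197065448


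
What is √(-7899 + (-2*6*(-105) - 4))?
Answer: I*√6643 ≈ 81.505*I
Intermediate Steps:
√(-7899 + (-2*6*(-105) - 4)) = √(-7899 + (-12*(-105) - 4)) = √(-7899 + (1260 - 4)) = √(-7899 + 1256) = √(-6643) = I*√6643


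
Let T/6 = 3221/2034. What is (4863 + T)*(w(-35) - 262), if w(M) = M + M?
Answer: -548390296/339 ≈ -1.6177e+6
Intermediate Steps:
w(M) = 2*M
T = 3221/339 (T = 6*(3221/2034) = 3221/339 ≈ 9.5015)
(4863 + T)*(w(-35) - 262) = (4863 + 3221/339)*(2*(-35) - 262) = 1651778*(-70 - 262)/339 = (1651778/339)*(-332) = -548390296/339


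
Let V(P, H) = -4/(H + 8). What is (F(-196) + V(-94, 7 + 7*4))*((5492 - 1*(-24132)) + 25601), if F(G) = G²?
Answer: 91225293900/43 ≈ 2.1215e+9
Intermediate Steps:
V(P, H) = -4/(8 + H)
(F(-196) + V(-94, 7 + 7*4))*((5492 - 1*(-24132)) + 25601) = ((-196)² - 4/(8 + (7 + 7*4)))*((5492 - 1*(-24132)) + 25601) = (38416 - 4/(8 + (7 + 28)))*((5492 + 24132) + 25601) = (38416 - 4/(8 + 35))*(29624 + 25601) = (38416 - 4/43)*55225 = (1651884/43)*55225 = 91225293900/43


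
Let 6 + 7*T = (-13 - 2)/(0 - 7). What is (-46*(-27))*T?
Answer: -33534/49 ≈ -684.37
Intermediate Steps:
T = -27/49 (T = -6/7 + ((-13 - 2)/(0 - 7))/7 = -6/7 + (-15/(-7))/7 = -6/7 + (-15*(-1/7))/7 = -6/7 + (1/7)*(15/7) = -6/7 + 15/49 = -27/49 ≈ -0.55102)
(-46*(-27))*T = -46*(-27)*(-27/49) = 1242*(-27/49) = -33534/49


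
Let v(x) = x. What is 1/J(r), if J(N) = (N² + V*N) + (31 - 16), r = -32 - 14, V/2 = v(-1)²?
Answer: 1/2039 ≈ 0.00049044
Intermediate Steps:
V = 2 (V = 2*(-1)² = 2*1 = 2)
r = -46
J(N) = 15 + N² + 2*N (J(N) = (N² + 2*N) + (31 - 16) = (N² + 2*N) + 15 = 15 + N² + 2*N)
1/J(r) = 1/(15 + (-46)² + 2*(-46)) = 1/(15 + 2116 - 92) = 1/2039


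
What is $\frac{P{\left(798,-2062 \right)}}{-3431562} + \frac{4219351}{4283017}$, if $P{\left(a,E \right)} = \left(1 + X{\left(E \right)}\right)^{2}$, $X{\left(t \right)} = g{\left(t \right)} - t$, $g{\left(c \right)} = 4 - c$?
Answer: $- \frac{58540654673635}{14697438382554} \approx -3.9831$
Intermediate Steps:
$X{\left(t \right)} = 4 - 2 t$ ($X{\left(t \right)} = \left(4 - t\right) - t = 4 - 2 t$)
$P{\left(a,E \right)} = \left(5 - 2 E\right)^{2}$ ($P{\left(a,E \right)} = \left(1 - \left(-4 + 2 E\right)\right)^{2} = \left(5 - 2 E\right)^{2}$)
$\frac{P{\left(798,-2062 \right)}}{-3431562} + \frac{4219351}{4283017} = \frac{\left(-5 + 2 \left(-2062\right)\right)^{2}}{-3431562} + \frac{4219351}{4283017} = \left(-5 - 4124\right)^{2} \left(- \frac{1}{3431562}\right) + 4219351 \cdot \frac{1}{4283017} = \left(-4129\right)^{2} \left(- \frac{1}{3431562}\right) + \frac{4219351}{4283017} = 17048641 \left(- \frac{1}{3431562}\right) + \frac{4219351}{4283017} = - \frac{17048641}{3431562} + \frac{4219351}{4283017} = - \frac{58540654673635}{14697438382554}$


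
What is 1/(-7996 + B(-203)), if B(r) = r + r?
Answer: -1/8402 ≈ -0.00011902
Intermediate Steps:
B(r) = 2*r
1/(-7996 + B(-203)) = 1/(-7996 + 2*(-203)) = 1/(-7996 - 406) = 1/(-8402) = -1/8402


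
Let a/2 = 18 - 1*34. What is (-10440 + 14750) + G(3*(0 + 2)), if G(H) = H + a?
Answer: 4284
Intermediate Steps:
a = -32 (a = 2*(18 - 1*34) = 2*(18 - 34) = 2*(-16) = -32)
G(H) = -32 + H (G(H) = H - 32 = -32 + H)
(-10440 + 14750) + G(3*(0 + 2)) = (-10440 + 14750) + (-32 + 3*(0 + 2)) = 4310 + (-32 + 3*2) = 4310 + (-32 + 6) = 4310 - 26 = 4284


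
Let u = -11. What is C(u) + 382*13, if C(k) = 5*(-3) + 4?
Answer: 4955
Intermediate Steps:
C(k) = -11 (C(k) = -15 + 4 = -11)
C(u) + 382*13 = -11 + 382*13 = -11 + 4966 = 4955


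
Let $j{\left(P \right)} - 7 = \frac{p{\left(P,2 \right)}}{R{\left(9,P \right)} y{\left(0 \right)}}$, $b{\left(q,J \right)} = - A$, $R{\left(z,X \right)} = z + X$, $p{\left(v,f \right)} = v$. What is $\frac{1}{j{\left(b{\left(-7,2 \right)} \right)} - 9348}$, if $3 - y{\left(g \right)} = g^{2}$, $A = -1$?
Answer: $- \frac{30}{280229} \approx -0.00010706$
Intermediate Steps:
$y{\left(g \right)} = 3 - g^{2}$
$R{\left(z,X \right)} = X + z$
$b{\left(q,J \right)} = 1$ ($b{\left(q,J \right)} = \left(-1\right) \left(-1\right) = 1$)
$j{\left(P \right)} = 7 + \frac{P}{27 + 3 P}$ ($j{\left(P \right)} = 7 + \frac{P}{\left(P + 9\right) \left(3 - 0^{2}\right)} = 7 + \frac{P}{\left(9 + P\right) \left(3 - 0\right)} = 7 + \frac{P}{\left(9 + P\right) \left(3 + 0\right)} = 7 + \frac{P}{\left(9 + P\right) 3} = 7 + \frac{P}{27 + 3 P}$)
$\frac{1}{j{\left(b{\left(-7,2 \right)} \right)} - 9348} = \frac{1}{\frac{189 + 22 \cdot 1}{3 \left(9 + 1\right)} - 9348} = \frac{1}{\frac{189 + 22}{3 \cdot 10} - 9348} = \frac{1}{\frac{1}{3} \cdot \frac{1}{10} \cdot 211 - 9348} = \frac{1}{\frac{211}{30} - 9348} = \frac{1}{- \frac{280229}{30}} = - \frac{30}{280229}$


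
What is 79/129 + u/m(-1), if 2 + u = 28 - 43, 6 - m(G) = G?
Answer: -1640/903 ≈ -1.8162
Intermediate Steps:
m(G) = 6 - G
u = -17 (u = -2 + (28 - 43) = -2 - 15 = -17)
79/129 + u/m(-1) = 79/129 - 17/(6 - 1*(-1)) = 79*(1/129) - 17/(6 + 1) = 79/129 - 17/7 = -1640/903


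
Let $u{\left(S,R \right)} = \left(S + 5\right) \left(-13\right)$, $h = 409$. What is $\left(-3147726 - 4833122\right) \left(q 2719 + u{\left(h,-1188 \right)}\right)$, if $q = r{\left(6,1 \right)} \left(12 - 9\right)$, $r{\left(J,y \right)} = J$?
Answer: $-347645738880$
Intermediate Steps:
$q = 18$ ($q = 6 \left(12 - 9\right) = 6 \cdot 3 = 18$)
$u{\left(S,R \right)} = -65 - 13 S$ ($u{\left(S,R \right)} = \left(5 + S\right) \left(-13\right) = -65 - 13 S$)
$\left(-3147726 - 4833122\right) \left(q 2719 + u{\left(h,-1188 \right)}\right) = \left(-3147726 - 4833122\right) \left(18 \cdot 2719 - 5382\right) = - 7980848 \left(48942 - 5382\right) = \left(-7980848\right) 43560 = -347645738880$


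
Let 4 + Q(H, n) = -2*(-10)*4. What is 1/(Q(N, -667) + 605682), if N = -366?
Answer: 1/605758 ≈ 1.6508e-6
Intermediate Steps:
Q(H, n) = 76 (Q(H, n) = -4 - 2*(-10)*4 = -4 + 20*4 = -4 + 80 = 76)
1/(Q(N, -667) + 605682) = 1/(76 + 605682) = 1/605758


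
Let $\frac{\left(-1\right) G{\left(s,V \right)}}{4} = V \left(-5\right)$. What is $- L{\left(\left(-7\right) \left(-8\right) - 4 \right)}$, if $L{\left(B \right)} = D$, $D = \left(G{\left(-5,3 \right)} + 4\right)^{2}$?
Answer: $-4096$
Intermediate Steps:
$G{\left(s,V \right)} = 20 V$ ($G{\left(s,V \right)} = - 4 V \left(-5\right) = - 4 \left(- 5 V\right) = 20 V$)
$D = 4096$ ($D = \left(20 \cdot 3 + 4\right)^{2} = \left(60 + 4\right)^{2} = 64^{2} = 4096$)
$L{\left(B \right)} = 4096$
$- L{\left(\left(-7\right) \left(-8\right) - 4 \right)} = \left(-1\right) 4096 = -4096$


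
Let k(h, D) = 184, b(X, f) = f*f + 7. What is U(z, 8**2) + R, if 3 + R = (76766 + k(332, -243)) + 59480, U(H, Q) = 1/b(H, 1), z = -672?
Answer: 1091417/8 ≈ 1.3643e+5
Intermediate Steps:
b(X, f) = 7 + f**2 (b(X, f) = f**2 + 7 = 7 + f**2)
U(H, Q) = 1/8 (U(H, Q) = 1/(7 + 1**2) = 1/(7 + 1) = 1/8)
R = 136427 (R = -3 + ((76766 + 184) + 59480) = -3 + (76950 + 59480) = -3 + 136430 = 136427)
U(z, 8**2) + R = 1/8 + 136427 = 1091417/8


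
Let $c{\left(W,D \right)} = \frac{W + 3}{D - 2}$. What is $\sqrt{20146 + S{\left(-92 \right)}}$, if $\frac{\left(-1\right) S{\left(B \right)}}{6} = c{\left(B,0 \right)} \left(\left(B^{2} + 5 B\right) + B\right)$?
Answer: $i \sqrt{2092358} \approx 1446.5 i$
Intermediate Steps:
$c{\left(W,D \right)} = \frac{3 + W}{-2 + D}$
$S{\left(B \right)} = - 6 \left(- \frac{3}{2} - \frac{B}{2}\right) \left(B^{2} + 6 B\right)$ ($S{\left(B \right)} = - 6 \frac{3 + B}{-2 + 0} \left(\left(B^{2} + 5 B\right) + B\right) = - 6 \frac{3 + B}{-2} \left(B^{2} + 6 B\right) = - 6 - \frac{3 + B}{2} \left(B^{2} + 6 B\right) = - 6 \left(- \frac{3}{2} - \frac{B}{2}\right) \left(B^{2} + 6 B\right)$)
$\sqrt{20146 + S{\left(-92 \right)}} = \sqrt{20146 + 3 \left(-92\right) \left(3 - 92\right) \left(6 - 92\right)} = \sqrt{20146 + 3 \left(-92\right) \left(-89\right) \left(-86\right)} = \sqrt{20146 - 2112504} = \sqrt{-2092358} = i \sqrt{2092358}$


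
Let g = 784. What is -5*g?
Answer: -3920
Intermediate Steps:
-5*g = -5*784 = -3920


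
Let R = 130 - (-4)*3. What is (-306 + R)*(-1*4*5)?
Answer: 3280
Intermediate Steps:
R = 142 (R = 130 - 1*(-12) = 130 + 12 = 142)
(-306 + R)*(-1*4*5) = (-306 + 142)*(-1*4*5) = -(-656)*5 = -164*(-20) = 3280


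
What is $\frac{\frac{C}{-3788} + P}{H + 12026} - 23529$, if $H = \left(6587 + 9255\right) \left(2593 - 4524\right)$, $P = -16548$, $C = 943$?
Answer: $- \frac{2725429471769585}{115832782288} \approx -23529.0$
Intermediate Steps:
$H = -30590902$ ($H = 15842 \left(-1931\right) = -30590902$)
$\frac{\frac{C}{-3788} + P}{H + 12026} - 23529 = \frac{\frac{943}{-3788} - 16548}{-30590902 + 12026} - 23529 = \frac{943 \left(- \frac{1}{3788}\right) - 16548}{-30578876} - 23529 = \left(- \frac{943}{3788} - 16548\right) \left(- \frac{1}{30578876}\right) - 23529 = \left(- \frac{62684767}{3788}\right) \left(- \frac{1}{30578876}\right) - 23529 = \frac{62684767}{115832782288} - 23529 = - \frac{2725429471769585}{115832782288}$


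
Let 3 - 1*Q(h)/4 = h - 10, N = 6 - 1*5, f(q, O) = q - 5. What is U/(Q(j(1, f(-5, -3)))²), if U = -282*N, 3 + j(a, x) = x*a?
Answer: -141/5408 ≈ -0.026072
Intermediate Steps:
f(q, O) = -5 + q
N = 1 (N = 6 - 5 = 1)
j(a, x) = -3 + a*x (j(a, x) = -3 + x*a = -3 + a*x)
Q(h) = 52 - 4*h (Q(h) = 12 - 4*(h - 10) = 12 - 4*(-10 + h) = 12 + (40 - 4*h) = 52 - 4*h)
U = -282 (U = -282*1 = -282)
U/(Q(j(1, f(-5, -3)))²) = -282/(52 - 4*(-3 + 1*(-5 - 5)))² = -282/(52 - 4*(-3 + 1*(-10)))² = -282/(52 - 4*(-3 - 10))² = -282/(52 - 4*(-13))² = -282/(52 + 52)² = -282/(104²) = -282/10816 = -282*1/10816 = -141/5408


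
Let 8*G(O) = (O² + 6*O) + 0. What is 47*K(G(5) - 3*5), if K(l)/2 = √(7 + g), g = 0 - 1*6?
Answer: 94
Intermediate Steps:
G(O) = O²/8 + 3*O/4 (G(O) = ((O² + 6*O) + 0)/8 = (O² + 6*O)/8 = O²/8 + 3*O/4)
g = -6 (g = 0 - 6 = -6)
K(l) = 2 (K(l) = 2*√(7 - 6) = 2*√1 = 2*1 = 2)
47*K(G(5) - 3*5) = 47*2 = 94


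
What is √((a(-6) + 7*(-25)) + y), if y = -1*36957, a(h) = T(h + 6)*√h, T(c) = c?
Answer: 2*I*√9283 ≈ 192.7*I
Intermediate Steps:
a(h) = √h*(6 + h) (a(h) = (h + 6)*√h = (6 + h)*√h = √h*(6 + h))
y = -36957
√((a(-6) + 7*(-25)) + y) = √((√(-6)*(6 - 6) + 7*(-25)) - 36957) = √(((I*√6)*0 - 175) - 36957) = √((0 - 175) - 36957) = √(-175 - 36957) = √(-37132) = 2*I*√9283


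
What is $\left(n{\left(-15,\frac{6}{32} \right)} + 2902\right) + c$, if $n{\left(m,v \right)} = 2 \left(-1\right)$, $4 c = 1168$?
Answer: $3192$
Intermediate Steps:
$c = 292$ ($c = \frac{1}{4} \cdot 1168 = 292$)
$n{\left(m,v \right)} = -2$
$\left(n{\left(-15,\frac{6}{32} \right)} + 2902\right) + c = \left(-2 + 2902\right) + 292 = 2900 + 292 = 3192$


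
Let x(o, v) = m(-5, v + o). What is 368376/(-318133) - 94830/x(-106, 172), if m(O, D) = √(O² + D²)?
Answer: -368376/318133 - 94830*√4381/4381 ≈ -1433.9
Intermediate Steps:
m(O, D) = √(D² + O²)
x(o, v) = √(25 + (o + v)²) (x(o, v) = √((v + o)² + (-5)²) = √((o + v)² + 25) = √(25 + (o + v)²))
368376/(-318133) - 94830/x(-106, 172) = 368376/(-318133) - 94830/√(25 + (-106 + 172)²) = 368376*(-1/318133) - 94830/√(25 + 66²) = -368376/318133 - 94830/√(25 + 4356) = -368376/318133 - 94830*√4381/4381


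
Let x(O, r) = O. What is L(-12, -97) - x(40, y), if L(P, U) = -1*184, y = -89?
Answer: -224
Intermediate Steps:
L(P, U) = -184
L(-12, -97) - x(40, y) = -184 - 1*40 = -184 - 40 = -224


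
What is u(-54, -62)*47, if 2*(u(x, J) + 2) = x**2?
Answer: 68432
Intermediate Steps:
u(x, J) = -2 + x**2/2
u(-54, -62)*47 = (-2 + (1/2)*(-54)**2)*47 = (-2 + (1/2)*2916)*47 = (-2 + 1458)*47 = 1456*47 = 68432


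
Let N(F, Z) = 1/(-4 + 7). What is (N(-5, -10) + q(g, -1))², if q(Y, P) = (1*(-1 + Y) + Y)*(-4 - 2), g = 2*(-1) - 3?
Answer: 39601/9 ≈ 4400.1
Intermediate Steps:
N(F, Z) = ⅓ (N(F, Z) = 1/3 = ⅓)
g = -5 (g = -2 - 3 = -5)
q(Y, P) = 6 - 12*Y (q(Y, P) = ((-1 + Y) + Y)*(-6) = (-1 + 2*Y)*(-6) = 6 - 12*Y)
(N(-5, -10) + q(g, -1))² = (⅓ + (6 - 12*(-5)))² = (⅓ + (6 + 60))² = (⅓ + 66)² = (199/3)² = 39601/9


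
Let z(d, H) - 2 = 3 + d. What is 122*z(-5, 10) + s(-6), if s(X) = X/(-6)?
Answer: 1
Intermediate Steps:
z(d, H) = 5 + d (z(d, H) = 2 + (3 + d) = 5 + d)
s(X) = -X/6 (s(X) = X*(-1/6) = -X/6)
122*z(-5, 10) + s(-6) = 122*(5 - 5) - 1/6*(-6) = 122*0 + 1 = 0 + 1 = 1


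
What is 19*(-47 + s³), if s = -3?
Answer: -1406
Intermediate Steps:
19*(-47 + s³) = 19*(-47 + (-3)³) = 19*(-47 - 27) = 19*(-74) = -1406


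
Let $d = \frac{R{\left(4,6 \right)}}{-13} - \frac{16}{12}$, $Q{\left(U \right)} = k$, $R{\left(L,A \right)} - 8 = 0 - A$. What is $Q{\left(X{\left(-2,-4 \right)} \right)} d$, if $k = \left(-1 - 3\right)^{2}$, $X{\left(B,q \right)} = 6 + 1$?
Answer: $- \frac{928}{39} \approx -23.795$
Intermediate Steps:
$R{\left(L,A \right)} = 8 - A$ ($R{\left(L,A \right)} = 8 + \left(0 - A\right) = 8 - A$)
$X{\left(B,q \right)} = 7$
$k = 16$ ($k = \left(-4\right)^{2} = 16$)
$Q{\left(U \right)} = 16$
$d = - \frac{58}{39}$ ($d = \frac{8 - 6}{-13} - \frac{16}{12} = \left(8 - 6\right) \left(- \frac{1}{13}\right) - \frac{4}{3} = 2 \left(- \frac{1}{13}\right) - \frac{4}{3} = - \frac{2}{13} - \frac{4}{3} = - \frac{58}{39} \approx -1.4872$)
$Q{\left(X{\left(-2,-4 \right)} \right)} d = 16 \left(- \frac{58}{39}\right) = - \frac{928}{39}$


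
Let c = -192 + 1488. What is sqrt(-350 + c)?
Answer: sqrt(946) ≈ 30.757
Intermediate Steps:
c = 1296
sqrt(-350 + c) = sqrt(-350 + 1296) = sqrt(946)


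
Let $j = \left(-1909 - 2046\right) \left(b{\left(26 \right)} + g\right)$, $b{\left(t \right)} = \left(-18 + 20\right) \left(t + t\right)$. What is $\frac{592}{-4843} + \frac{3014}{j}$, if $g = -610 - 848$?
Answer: $- \frac{1577802319}{12967302005} \approx -0.12168$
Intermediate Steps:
$b{\left(t \right)} = 4 t$ ($b{\left(t \right)} = 2 \cdot 2 t = 4 t$)
$g = -1458$ ($g = -610 - 848 = -1458$)
$j = 5355070$ ($j = \left(-1909 - 2046\right) \left(4 \cdot 26 - 1458\right) = - 3955 \left(104 - 1458\right) = \left(-3955\right) \left(-1354\right) = 5355070$)
$\frac{592}{-4843} + \frac{3014}{j} = \frac{592}{-4843} + \frac{3014}{5355070} = 592 \left(- \frac{1}{4843}\right) + 3014 \cdot \frac{1}{5355070} = - \frac{592}{4843} + \frac{1507}{2677535} = - \frac{1577802319}{12967302005}$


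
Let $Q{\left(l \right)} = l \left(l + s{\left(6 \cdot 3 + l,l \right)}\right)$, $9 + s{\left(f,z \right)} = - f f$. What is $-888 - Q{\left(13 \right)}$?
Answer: $11553$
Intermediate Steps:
$s{\left(f,z \right)} = -9 - f^{2}$ ($s{\left(f,z \right)} = -9 + - f f = -9 - f^{2}$)
$Q{\left(l \right)} = l \left(-9 + l - \left(18 + l\right)^{2}\right)$ ($Q{\left(l \right)} = l \left(l - \left(9 + \left(6 \cdot 3 + l\right)^{2}\right)\right) = l \left(l - \left(9 + \left(18 + l\right)^{2}\right)\right) = l \left(-9 + l - \left(18 + l\right)^{2}\right)$)
$-888 - Q{\left(13 \right)} = -888 - \left(-1\right) 13 \left(9 + \left(18 + 13\right)^{2} - 13\right) = -888 - \left(-1\right) 13 \left(9 + 31^{2} - 13\right) = -888 - \left(-1\right) 13 \left(9 + 961 - 13\right) = -888 - \left(-1\right) 13 \cdot 957 = -888 - -12441 = -888 + 12441 = 11553$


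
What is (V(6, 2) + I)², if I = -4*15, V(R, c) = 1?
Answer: 3481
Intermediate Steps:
I = -60
(V(6, 2) + I)² = (1 - 60)² = (-59)² = 3481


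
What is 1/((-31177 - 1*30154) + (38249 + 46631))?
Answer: 1/23549 ≈ 4.2465e-5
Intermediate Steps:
1/((-31177 - 1*30154) + (38249 + 46631)) = 1/((-31177 - 30154) + 84880) = 1/(-61331 + 84880) = 1/23549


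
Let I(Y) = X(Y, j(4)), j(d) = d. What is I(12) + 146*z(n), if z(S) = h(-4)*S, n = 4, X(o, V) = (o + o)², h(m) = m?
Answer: -1760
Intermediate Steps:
X(o, V) = 4*o² (X(o, V) = (2*o)² = 4*o²)
I(Y) = 4*Y²
z(S) = -4*S
I(12) + 146*z(n) = 4*12² + 146*(-4*4) = 4*144 + 146*(-16) = 576 - 2336 = -1760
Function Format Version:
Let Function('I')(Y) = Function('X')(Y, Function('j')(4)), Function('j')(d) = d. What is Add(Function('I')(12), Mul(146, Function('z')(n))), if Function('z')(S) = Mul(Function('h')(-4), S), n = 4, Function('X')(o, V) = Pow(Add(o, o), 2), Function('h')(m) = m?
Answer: -1760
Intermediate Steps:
Function('X')(o, V) = Mul(4, Pow(o, 2)) (Function('X')(o, V) = Pow(Mul(2, o), 2) = Mul(4, Pow(o, 2)))
Function('I')(Y) = Mul(4, Pow(Y, 2))
Function('z')(S) = Mul(-4, S)
Add(Function('I')(12), Mul(146, Function('z')(n))) = Add(Mul(4, Pow(12, 2)), Mul(146, Mul(-4, 4))) = Add(Mul(4, 144), Mul(146, -16)) = Add(576, -2336) = -1760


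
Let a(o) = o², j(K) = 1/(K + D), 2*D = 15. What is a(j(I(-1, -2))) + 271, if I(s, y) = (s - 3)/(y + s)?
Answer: 761275/2809 ≈ 271.01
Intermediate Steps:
D = 15/2 (D = (½)*15 = 15/2 ≈ 7.5000)
I(s, y) = (-3 + s)/(s + y)
j(K) = 1/(15/2 + K) (j(K) = 1/(K + 15/2) = 1/(15/2 + K))
a(j(I(-1, -2))) + 271 = (2/(15 + 2*((-3 - 1)/(-1 - 2))))² + 271 = (2/(15 + 2*(-4/(-3))))² + 271 = (2/(15 + 2*(-⅓*(-4))))² + 271 = (2/(15 + 2*(4/3)))² + 271 = (2/(15 + 8/3))² + 271 = (2/(53/3))² + 271 = (2*(3/53))² + 271 = (6/53)² + 271 = 36/2809 + 271 = 761275/2809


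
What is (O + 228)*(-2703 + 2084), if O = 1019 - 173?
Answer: -664806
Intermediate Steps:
O = 846
(O + 228)*(-2703 + 2084) = (846 + 228)*(-2703 + 2084) = 1074*(-619) = -664806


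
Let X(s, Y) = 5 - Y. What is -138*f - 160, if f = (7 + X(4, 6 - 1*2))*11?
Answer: -12304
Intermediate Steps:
f = 88 (f = (7 + (5 - (6 - 1*2)))*11 = (7 + (5 - (6 - 2)))*11 = (7 + (5 - 1*4))*11 = (7 + (5 - 4))*11 = (7 + 1)*11 = 8*11 = 88)
-138*f - 160 = -138*88 - 160 = -12144 - 160 = -12304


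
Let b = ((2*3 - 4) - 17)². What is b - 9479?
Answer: -9254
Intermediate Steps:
b = 225 (b = ((6 - 4) - 17)² = (2 - 17)² = (-15)² = 225)
b - 9479 = 225 - 9479 = -9254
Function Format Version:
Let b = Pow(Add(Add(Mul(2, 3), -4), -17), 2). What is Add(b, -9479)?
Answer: -9254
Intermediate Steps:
b = 225 (b = Pow(Add(Add(6, -4), -17), 2) = Pow(Add(2, -17), 2) = Pow(-15, 2) = 225)
Add(b, -9479) = Add(225, -9479) = -9254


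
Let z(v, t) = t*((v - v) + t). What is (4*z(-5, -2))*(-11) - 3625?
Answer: -3801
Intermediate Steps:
z(v, t) = t**2 (z(v, t) = t*(0 + t) = t*t = t**2)
(4*z(-5, -2))*(-11) - 3625 = (4*(-2)**2)*(-11) - 3625 = (4*4)*(-11) - 3625 = 16*(-11) - 3625 = -176 - 3625 = -3801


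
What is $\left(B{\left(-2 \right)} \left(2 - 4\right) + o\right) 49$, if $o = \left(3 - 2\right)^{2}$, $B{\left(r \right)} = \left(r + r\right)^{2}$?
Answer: $-1519$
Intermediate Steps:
$B{\left(r \right)} = 4 r^{2}$ ($B{\left(r \right)} = \left(2 r\right)^{2} = 4 r^{2}$)
$o = 1$ ($o = \left(3 - 2\right)^{2} = 1^{2} = 1$)
$\left(B{\left(-2 \right)} \left(2 - 4\right) + o\right) 49 = \left(4 \left(-2\right)^{2} \left(2 - 4\right) + 1\right) 49 = \left(4 \cdot 4 \left(-2\right) + 1\right) 49 = \left(16 \left(-2\right) + 1\right) 49 = \left(-32 + 1\right) 49 = \left(-31\right) 49 = -1519$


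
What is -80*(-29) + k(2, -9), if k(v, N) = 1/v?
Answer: 4641/2 ≈ 2320.5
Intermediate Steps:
-80*(-29) + k(2, -9) = -80*(-29) + 1/2 = 2320 + ½ = 4641/2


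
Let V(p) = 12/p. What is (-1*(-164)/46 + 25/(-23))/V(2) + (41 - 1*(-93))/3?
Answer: 6221/138 ≈ 45.080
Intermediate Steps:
(-1*(-164)/46 + 25/(-23))/V(2) + (41 - 1*(-93))/3 = (-1*(-164)/46 + 25/(-23))/((12/2)) + (41 - 1*(-93))/3 = (164*(1/46) + 25*(-1/23))/((12*(½))) + (41 + 93)*(⅓) = (82/23 - 25/23)/6 + 134*(⅓) = (57/23)*(⅙) + 134/3 = 19/46 + 134/3 = 6221/138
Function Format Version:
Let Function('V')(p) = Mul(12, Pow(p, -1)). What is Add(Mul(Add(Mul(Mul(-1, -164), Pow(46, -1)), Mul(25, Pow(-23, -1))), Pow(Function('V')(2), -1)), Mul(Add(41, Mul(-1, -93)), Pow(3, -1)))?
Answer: Rational(6221, 138) ≈ 45.080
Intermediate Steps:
Add(Mul(Add(Mul(Mul(-1, -164), Pow(46, -1)), Mul(25, Pow(-23, -1))), Pow(Function('V')(2), -1)), Mul(Add(41, Mul(-1, -93)), Pow(3, -1))) = Add(Mul(Add(Mul(Mul(-1, -164), Pow(46, -1)), Mul(25, Pow(-23, -1))), Pow(Mul(12, Pow(2, -1)), -1)), Mul(Add(41, Mul(-1, -93)), Pow(3, -1))) = Add(Mul(Add(Mul(164, Rational(1, 46)), Mul(25, Rational(-1, 23))), Pow(Mul(12, Rational(1, 2)), -1)), Mul(Add(41, 93), Rational(1, 3))) = Add(Mul(Add(Rational(82, 23), Rational(-25, 23)), Pow(6, -1)), Mul(134, Rational(1, 3))) = Add(Mul(Rational(57, 23), Rational(1, 6)), Rational(134, 3)) = Add(Rational(19, 46), Rational(134, 3)) = Rational(6221, 138)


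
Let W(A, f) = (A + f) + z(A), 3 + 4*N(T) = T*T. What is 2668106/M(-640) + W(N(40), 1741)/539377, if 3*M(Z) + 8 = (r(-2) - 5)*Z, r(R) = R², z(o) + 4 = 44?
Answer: 1079336601951/85221566 ≈ 12665.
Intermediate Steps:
z(o) = 40 (z(o) = -4 + 44 = 40)
N(T) = -¾ + T²/4 (N(T) = -¾ + (T*T)/4 = -¾ + T²/4)
W(A, f) = 40 + A + f (W(A, f) = (A + f) + 40 = 40 + A + f)
M(Z) = -8/3 - Z/3 (M(Z) = -8/3 + (((-2)² - 5)*Z)/3 = -8/3 + ((4 - 5)*Z)/3 = -8/3 + (-Z)/3 = -8/3 - Z/3)
2668106/M(-640) + W(N(40), 1741)/539377 = 2668106/(-8/3 - ⅓*(-640)) + (40 + (-¾ + (¼)*40²) + 1741)/539377 = 2668106/(-8/3 + 640/3) + (40 + (-¾ + (¼)*1600) + 1741)*(1/539377) = 2668106/(632/3) + (40 + (-¾ + 400) + 1741)*(1/539377) = 2668106*(3/632) + (40 + 1597/4 + 1741)*(1/539377) = 4002159/316 + (8721/4)*(1/539377) = 4002159/316 + 8721/2157508 = 1079336601951/85221566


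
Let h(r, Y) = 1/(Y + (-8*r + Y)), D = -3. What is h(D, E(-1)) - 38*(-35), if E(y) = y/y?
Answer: 34581/26 ≈ 1330.0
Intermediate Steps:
E(y) = 1
h(r, Y) = 1/(-8*r + 2*Y) (h(r, Y) = 1/(Y + (Y - 8*r)) = 1/(-8*r + 2*Y))
h(D, E(-1)) - 38*(-35) = 1/(2*(1 - 4*(-3))) - 38*(-35) = 1/(2*(1 + 12)) + 1330 = (1/2)/13 + 1330 = (1/2)*(1/13) + 1330 = 1/26 + 1330 = 34581/26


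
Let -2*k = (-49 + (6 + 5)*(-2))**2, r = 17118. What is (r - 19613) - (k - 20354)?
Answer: 40759/2 ≈ 20380.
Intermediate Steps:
k = -5041/2 (k = -(-49 + (6 + 5)*(-2))**2/2 = -(-49 + 11*(-2))**2/2 = -(-49 - 22)**2/2 = -1/2*(-71)**2 = -1/2*5041 = -5041/2 ≈ -2520.5)
(r - 19613) - (k - 20354) = (17118 - 19613) - (-5041/2 - 20354) = -2495 - 1*(-45749/2) = -2495 + 45749/2 = 40759/2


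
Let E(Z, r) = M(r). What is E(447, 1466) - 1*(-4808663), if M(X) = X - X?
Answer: 4808663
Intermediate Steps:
M(X) = 0
E(Z, r) = 0
E(447, 1466) - 1*(-4808663) = 0 - 1*(-4808663) = 0 + 4808663 = 4808663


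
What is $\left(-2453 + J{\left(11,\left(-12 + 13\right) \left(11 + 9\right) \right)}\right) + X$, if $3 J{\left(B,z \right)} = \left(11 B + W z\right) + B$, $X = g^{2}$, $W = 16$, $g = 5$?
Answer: $- \frac{6832}{3} \approx -2277.3$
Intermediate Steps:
$X = 25$ ($X = 5^{2} = 25$)
$J{\left(B,z \right)} = 4 B + \frac{16 z}{3}$ ($J{\left(B,z \right)} = \frac{\left(11 B + 16 z\right) + B}{3} = \frac{12 B + 16 z}{3} = 4 B + \frac{16 z}{3}$)
$\left(-2453 + J{\left(11,\left(-12 + 13\right) \left(11 + 9\right) \right)}\right) + X = \left(-2453 + \left(4 \cdot 11 + \frac{16 \left(-12 + 13\right) \left(11 + 9\right)}{3}\right)\right) + 25 = \left(-2453 + \left(44 + \frac{16 \cdot 1 \cdot 20}{3}\right)\right) + 25 = \left(-2453 + \left(44 + \frac{16}{3} \cdot 20\right)\right) + 25 = \left(-2453 + \left(44 + \frac{320}{3}\right)\right) + 25 = \left(-2453 + \frac{452}{3}\right) + 25 = - \frac{6907}{3} + 25 = - \frac{6832}{3}$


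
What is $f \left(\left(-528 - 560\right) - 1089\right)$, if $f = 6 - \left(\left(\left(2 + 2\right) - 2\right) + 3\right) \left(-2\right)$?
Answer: $-34832$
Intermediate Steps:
$f = 16$ ($f = 6 - \left(\left(4 - 2\right) + 3\right) \left(-2\right) = 6 - \left(2 + 3\right) \left(-2\right) = 6 - 5 \left(-2\right) = 6 - -10 = 6 + 10 = 16$)
$f \left(\left(-528 - 560\right) - 1089\right) = 16 \left(\left(-528 - 560\right) - 1089\right) = 16 \left(-1088 - 1089\right) = 16 \left(-2177\right) = -34832$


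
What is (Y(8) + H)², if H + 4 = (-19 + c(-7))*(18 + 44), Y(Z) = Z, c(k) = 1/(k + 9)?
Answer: 1306449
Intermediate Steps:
c(k) = 1/(9 + k)
H = -1151 (H = -4 + (-19 + 1/(9 - 7))*(18 + 44) = -4 + (-19 + 1/2)*62 = -4 + (-19 + ½)*62 = -4 - 37/2*62 = -4 - 1147 = -1151)
(Y(8) + H)² = (8 - 1151)² = (-1143)² = 1306449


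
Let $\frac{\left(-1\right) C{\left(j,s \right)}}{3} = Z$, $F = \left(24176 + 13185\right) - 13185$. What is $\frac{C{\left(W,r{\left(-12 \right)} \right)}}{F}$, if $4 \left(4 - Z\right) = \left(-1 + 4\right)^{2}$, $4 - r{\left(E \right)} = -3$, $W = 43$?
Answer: $- \frac{21}{96704} \approx -0.00021716$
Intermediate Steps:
$r{\left(E \right)} = 7$ ($r{\left(E \right)} = 4 - -3 = 4 + 3 = 7$)
$F = 24176$ ($F = 37361 - 13185 = 24176$)
$Z = \frac{7}{4}$ ($Z = 4 - \frac{\left(-1 + 4\right)^{2}}{4} = 4 - \frac{3^{2}}{4} = 4 - \frac{9}{4} = \frac{7}{4} \approx 1.75$)
$C{\left(j,s \right)} = - \frac{21}{4}$ ($C{\left(j,s \right)} = \left(-3\right) \frac{7}{4} = - \frac{21}{4}$)
$\frac{C{\left(W,r{\left(-12 \right)} \right)}}{F} = - \frac{21}{4 \cdot 24176} = \left(- \frac{21}{4}\right) \frac{1}{24176} = - \frac{21}{96704}$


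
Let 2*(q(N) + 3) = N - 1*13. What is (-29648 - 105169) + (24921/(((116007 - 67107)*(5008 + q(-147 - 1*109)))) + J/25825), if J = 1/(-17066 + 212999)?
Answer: -722091886990823344387/5356089273246450 ≈ -1.3482e+5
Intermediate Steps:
J = 1/195933 ≈ 5.1038e-6
q(N) = -19/2 + N/2 (q(N) = -3 + (N - 1*13)/2 = -3 + (N - 13)/2 = -3 + (-13 + N)/2 = -3 + (-13/2 + N/2) = -19/2 + N/2)
(-29648 - 105169) + (24921/(((116007 - 67107)*(5008 + q(-147 - 1*109)))) + J/25825) = (-29648 - 105169) + (24921/(((116007 - 67107)*(5008 + (-19/2 + (-147 - 1*109)/2)))) + (1/195933)/25825) = -134817 + (24921/((48900*(5008 + (-19/2 + (-147 - 109)/2)))) + (1/195933)*(1/25825)) = -134817 + (24921/((48900*(5008 + (-19/2 + (½)*(-256))))) + 1/5059969725) = -134817 + (24921/((48900*(5008 + (-19/2 - 128)))) + 1/5059969725) = -134817 + (24921/((48900*(5008 - 275/2))) + 1/5059969725) = -134817 + (24921/((48900*(9741/2))) + 1/5059969725) = -134817 + (24921/238167450 + 1/5059969725) = -134817 + (24921*(1/238167450) + 1/5059969725) = -134817 + (2769/26463050 + 1/5059969725) = -134817 + 560443305263/5356089273246450 = -722091886990823344387/5356089273246450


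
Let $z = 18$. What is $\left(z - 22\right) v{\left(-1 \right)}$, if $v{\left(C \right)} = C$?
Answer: $4$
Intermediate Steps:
$\left(z - 22\right) v{\left(-1 \right)} = \left(18 - 22\right) \left(-1\right) = \left(-4\right) \left(-1\right) = 4$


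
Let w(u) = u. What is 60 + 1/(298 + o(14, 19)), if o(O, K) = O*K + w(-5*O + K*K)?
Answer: 51301/855 ≈ 60.001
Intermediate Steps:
o(O, K) = K**2 - 5*O + K*O (o(O, K) = O*K + (-5*O + K*K) = K*O + (-5*O + K**2) = K*O + (K**2 - 5*O) = K**2 - 5*O + K*O)
60 + 1/(298 + o(14, 19)) = 60 + 1/(298 + (19**2 - 5*14 + 19*14)) = 60 + 1/(298 + (361 - 70 + 266)) = 60 + 1/(298 + 557) = 60 + 1/855 = 51301/855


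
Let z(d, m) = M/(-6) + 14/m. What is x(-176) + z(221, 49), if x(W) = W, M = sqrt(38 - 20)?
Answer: -1230/7 - sqrt(2)/2 ≈ -176.42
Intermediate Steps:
M = 3*sqrt(2) (M = sqrt(18) = 3*sqrt(2) ≈ 4.2426)
z(d, m) = 14/m - sqrt(2)/2 (z(d, m) = (3*sqrt(2))/(-6) + 14/m = (3*sqrt(2))*(-1/6) + 14/m = -sqrt(2)/2 + 14/m = 14/m - sqrt(2)/2)
x(-176) + z(221, 49) = -176 + (14/49 - sqrt(2)/2) = -176 + (14*(1/49) - sqrt(2)/2) = -176 + (2/7 - sqrt(2)/2) = -1230/7 - sqrt(2)/2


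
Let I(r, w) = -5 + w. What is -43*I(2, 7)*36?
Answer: -3096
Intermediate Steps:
-43*I(2, 7)*36 = -43*(-5 + 7)*36 = -43*2*36 = -86*36 = -3096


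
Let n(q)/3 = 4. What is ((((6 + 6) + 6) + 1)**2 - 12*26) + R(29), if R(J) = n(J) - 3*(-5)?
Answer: 76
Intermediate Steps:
n(q) = 12 (n(q) = 3*4 = 12)
R(J) = 27 (R(J) = 12 - 3*(-5) = 12 + 15 = 27)
((((6 + 6) + 6) + 1)**2 - 12*26) + R(29) = ((((6 + 6) + 6) + 1)**2 - 12*26) + 27 = (((12 + 6) + 1)**2 - 312) + 27 = ((18 + 1)**2 - 312) + 27 = (19**2 - 312) + 27 = (361 - 312) + 27 = 49 + 27 = 76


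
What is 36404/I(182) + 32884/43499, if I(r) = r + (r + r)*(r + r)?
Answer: 2973260474/2885680161 ≈ 1.0303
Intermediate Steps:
I(r) = r + 4*r² (I(r) = r + (2*r)*(2*r) = r + 4*r²)
36404/I(182) + 32884/43499 = 36404/((182*(1 + 4*182))) + 32884/43499 = 36404/((182*(1 + 728))) + 32884*(1/43499) = 36404/((182*729)) + 32884/43499 = 36404/132678 + 32884/43499 = 36404*(1/132678) + 32884/43499 = 18202/66339 + 32884/43499 = 2973260474/2885680161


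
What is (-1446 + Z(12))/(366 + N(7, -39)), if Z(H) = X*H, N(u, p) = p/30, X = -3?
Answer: -14820/3647 ≈ -4.0636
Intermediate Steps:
N(u, p) = p/30 (N(u, p) = p*(1/30) = p/30)
Z(H) = -3*H
(-1446 + Z(12))/(366 + N(7, -39)) = (-1446 - 3*12)/(366 + (1/30)*(-39)) = (-1446 - 36)/(366 - 13/10) = -1482/(3647/10) = (10/3647)*(-1482) = -14820/3647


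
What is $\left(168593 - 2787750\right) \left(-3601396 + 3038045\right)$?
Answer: $1475504715107$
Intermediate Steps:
$\left(168593 - 2787750\right) \left(-3601396 + 3038045\right) = \left(-2619157\right) \left(-563351\right) = 1475504715107$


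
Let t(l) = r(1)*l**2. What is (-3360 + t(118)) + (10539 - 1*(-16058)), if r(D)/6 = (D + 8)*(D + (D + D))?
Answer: 2278925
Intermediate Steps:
r(D) = 18*D*(8 + D) (r(D) = 6*((D + 8)*(D + (D + D))) = 6*((8 + D)*(D + 2*D)) = 6*((8 + D)*(3*D)) = 6*(3*D*(8 + D)) = 18*D*(8 + D))
t(l) = 162*l**2 (t(l) = (18*1*(8 + 1))*l**2 = (18*1*9)*l**2 = 162*l**2)
(-3360 + t(118)) + (10539 - 1*(-16058)) = (-3360 + 162*118**2) + (10539 - 1*(-16058)) = (-3360 + 162*13924) + (10539 + 16058) = (-3360 + 2255688) + 26597 = 2252328 + 26597 = 2278925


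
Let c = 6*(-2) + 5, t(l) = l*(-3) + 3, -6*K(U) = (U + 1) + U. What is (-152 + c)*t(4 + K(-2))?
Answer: 3339/2 ≈ 1669.5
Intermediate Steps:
K(U) = -⅙ - U/3 (K(U) = -((U + 1) + U)/6 = -((1 + U) + U)/6 = -(1 + 2*U)/6 = -⅙ - U/3)
t(l) = 3 - 3*l (t(l) = -3*l + 3 = 3 - 3*l)
c = -7 (c = -12 + 5 = -7)
(-152 + c)*t(4 + K(-2)) = (-152 - 7)*(3 - 3*(4 + (-⅙ - ⅓*(-2)))) = -159*(3 - 3*(4 + (-⅙ + ⅔))) = -159*(3 - 3*(4 + ½)) = -159*(3 - 3*9/2) = -159*(3 - 27/2) = -159*(-21/2) = 3339/2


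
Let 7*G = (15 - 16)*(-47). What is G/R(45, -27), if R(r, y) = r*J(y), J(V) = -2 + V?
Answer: -47/9135 ≈ -0.0051450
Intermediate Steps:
G = 47/7 (G = ((15 - 16)*(-47))/7 = (-1*(-47))/7 = (1/7)*47 = 47/7 ≈ 6.7143)
R(r, y) = r*(-2 + y)
G/R(45, -27) = 47/(7*((45*(-2 - 27)))) = 47/(7*((45*(-29)))) = (47/7)/(-1305) = (47/7)*(-1/1305) = -47/9135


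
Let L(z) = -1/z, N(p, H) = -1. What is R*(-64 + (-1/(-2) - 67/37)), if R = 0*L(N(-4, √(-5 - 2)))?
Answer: 0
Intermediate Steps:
R = 0 (R = 0*(-1/(-1)) = 0*(-1*(-1)) = 0*1 = 0)
R*(-64 + (-1/(-2) - 67/37)) = 0*(-64 + (-1/(-2) - 67/37)) = 0*(-64 + (-1*(-½) - 67*1/37)) = 0*(-64 + (½ - 67/37)) = 0*(-64 - 97/74) = 0*(-4833/74) = 0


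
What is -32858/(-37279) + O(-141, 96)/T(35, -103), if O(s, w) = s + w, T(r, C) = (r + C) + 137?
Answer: 196549/857417 ≈ 0.22923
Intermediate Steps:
T(r, C) = 137 + C + r (T(r, C) = (C + r) + 137 = 137 + C + r)
-32858/(-37279) + O(-141, 96)/T(35, -103) = -32858/(-37279) + (-141 + 96)/(137 - 103 + 35) = -32858*(-1/37279) - 45/69 = 32858/37279 - 45*1/69 = 32858/37279 - 15/23 = 196549/857417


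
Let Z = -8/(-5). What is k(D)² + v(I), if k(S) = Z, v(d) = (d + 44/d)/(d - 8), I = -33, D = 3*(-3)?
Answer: 10447/3075 ≈ 3.3974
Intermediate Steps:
D = -9
v(d) = (d + 44/d)/(-8 + d)
Z = 8/5 (Z = -8*(-⅕) = 8/5 ≈ 1.6000)
k(S) = 8/5
k(D)² + v(I) = (8/5)² + (44 + (-33)²)/((-33)*(-8 - 33)) = 64/25 - 1/33*(44 + 1089)/(-41) = 64/25 - 1/33*(-1/41)*1133 = 64/25 + 103/123 = 10447/3075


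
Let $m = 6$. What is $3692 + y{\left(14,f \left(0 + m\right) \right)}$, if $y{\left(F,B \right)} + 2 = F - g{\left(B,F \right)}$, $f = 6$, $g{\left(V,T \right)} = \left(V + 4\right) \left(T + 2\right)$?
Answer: $3064$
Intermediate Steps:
$g{\left(V,T \right)} = \left(2 + T\right) \left(4 + V\right)$ ($g{\left(V,T \right)} = \left(4 + V\right) \left(2 + T\right) = \left(2 + T\right) \left(4 + V\right)$)
$y{\left(F,B \right)} = -10 - 3 F - 2 B - B F$ ($y{\left(F,B \right)} = -2 - \left(8 + 2 B + 3 F + F B\right) = -2 - \left(8 + 2 B + 3 F + B F\right) = -10 - 3 F - 2 B - B F$)
$3692 + y{\left(14,f \left(0 + m\right) \right)} = 3692 - \left(52 + 6 \left(0 + 6\right) 14 + 2 \cdot 6 \left(0 + 6\right)\right) = 3692 - \left(52 + 6 \cdot 6 \cdot 14 + 2 \cdot 6 \cdot 6\right) = 3692 - \left(124 + 504\right) = 3692 - 628 = 3064$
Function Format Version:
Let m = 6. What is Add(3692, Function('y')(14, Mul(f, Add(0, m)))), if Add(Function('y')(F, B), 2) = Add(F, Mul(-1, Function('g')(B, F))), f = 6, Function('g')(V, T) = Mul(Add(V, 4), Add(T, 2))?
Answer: 3064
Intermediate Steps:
Function('g')(V, T) = Mul(Add(2, T), Add(4, V)) (Function('g')(V, T) = Mul(Add(4, V), Add(2, T)) = Mul(Add(2, T), Add(4, V)))
Function('y')(F, B) = Add(-10, Mul(-3, F), Mul(-2, B), Mul(-1, B, F)) (Function('y')(F, B) = Add(-2, Add(F, Mul(-1, Add(8, Mul(2, B), Mul(4, F), Mul(F, B))))) = Add(-2, Add(F, Mul(-1, Add(8, Mul(2, B), Mul(4, F), Mul(B, F))))) = Add(-2, Add(F, Add(-8, Mul(-4, F), Mul(-2, B), Mul(-1, B, F)))) = Add(-2, Add(-8, Mul(-3, F), Mul(-2, B), Mul(-1, B, F))) = Add(-10, Mul(-3, F), Mul(-2, B), Mul(-1, B, F)))
Add(3692, Function('y')(14, Mul(f, Add(0, m)))) = Add(3692, Add(-10, Mul(-3, 14), Mul(-2, Mul(6, Add(0, 6))), Mul(-1, Mul(6, Add(0, 6)), 14))) = Add(3692, Add(-10, -42, Mul(-2, Mul(6, 6)), Mul(-1, Mul(6, 6), 14))) = Add(3692, Add(-10, -42, Mul(-2, 36), Mul(-1, 36, 14))) = Add(3692, Add(-10, -42, -72, -504)) = Add(3692, -628) = 3064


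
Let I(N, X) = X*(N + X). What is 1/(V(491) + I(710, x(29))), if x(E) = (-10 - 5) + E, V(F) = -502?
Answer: 1/9634 ≈ 0.00010380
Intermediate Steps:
x(E) = -15 + E
1/(V(491) + I(710, x(29))) = 1/(-502 + (-15 + 29)*(710 + (-15 + 29))) = 1/(-502 + 14*(710 + 14)) = 1/(-502 + 14*724) = 1/(-502 + 10136) = 1/9634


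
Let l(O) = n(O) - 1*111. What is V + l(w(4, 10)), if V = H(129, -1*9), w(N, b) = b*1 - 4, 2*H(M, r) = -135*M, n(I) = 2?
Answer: -17633/2 ≈ -8816.5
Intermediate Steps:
H(M, r) = -135*M/2 (H(M, r) = (-135*M)/2 = -135*M/2)
w(N, b) = -4 + b (w(N, b) = b - 4 = -4 + b)
l(O) = -109 (l(O) = 2 - 1*111 = 2 - 111 = -109)
V = -17415/2 (V = -135/2*129 = -17415/2 ≈ -8707.5)
V + l(w(4, 10)) = -17415/2 - 109 = -17633/2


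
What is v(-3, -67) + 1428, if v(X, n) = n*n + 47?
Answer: 5964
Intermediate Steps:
v(X, n) = 47 + n² (v(X, n) = n² + 47 = 47 + n²)
v(-3, -67) + 1428 = (47 + (-67)²) + 1428 = (47 + 4489) + 1428 = 4536 + 1428 = 5964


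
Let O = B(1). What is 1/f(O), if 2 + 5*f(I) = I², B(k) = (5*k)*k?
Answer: 5/23 ≈ 0.21739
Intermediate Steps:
B(k) = 5*k²
O = 5 (O = 5*1² = 5*1 = 5)
f(I) = -⅖ + I²/5
1/f(O) = 1/(-⅖ + (⅕)*5²) = 1/(-⅖ + (⅕)*25) = 1/(-⅖ + 5) = 1/(23/5) = 5/23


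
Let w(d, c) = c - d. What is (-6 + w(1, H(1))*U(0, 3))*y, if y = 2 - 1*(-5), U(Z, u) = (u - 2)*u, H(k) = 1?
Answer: -42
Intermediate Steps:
U(Z, u) = u*(-2 + u) (U(Z, u) = (-2 + u)*u = u*(-2 + u))
y = 7 (y = 2 + 5 = 7)
(-6 + w(1, H(1))*U(0, 3))*y = (-6 + (1 - 1*1)*(3*(-2 + 3)))*7 = (-6 + (1 - 1)*(3*1))*7 = (-6 + 0*3)*7 = (-6 + 0)*7 = -6*7 = -42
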